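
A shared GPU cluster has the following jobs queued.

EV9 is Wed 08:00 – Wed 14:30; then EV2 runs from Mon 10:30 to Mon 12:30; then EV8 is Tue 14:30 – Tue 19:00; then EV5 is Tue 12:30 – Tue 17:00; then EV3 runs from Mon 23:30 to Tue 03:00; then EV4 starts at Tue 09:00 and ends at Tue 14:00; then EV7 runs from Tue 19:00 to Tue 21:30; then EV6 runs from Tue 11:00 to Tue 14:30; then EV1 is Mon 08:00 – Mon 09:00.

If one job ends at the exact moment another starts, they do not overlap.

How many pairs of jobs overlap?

Sorted by start: EV1, EV2, EV3, EV4, EV6, EV5, EV8, EV7, EV9.
EV2 starts after EV1 ends — done with EV1.
EV3 starts after EV2 ends — done with EV2.
EV4 starts after EV3 ends — done with EV3.
EV6 starts before EV4 ends → EV4 and EV6 overlap.
EV5 starts before EV4 ends → EV4 and EV5 overlap.
EV8 starts after EV4 ends — done with EV4.
EV5 starts before EV6 ends → EV6 and EV5 overlap.
EV8 starts exactly when EV6 ends (back-to-back, no overlap) — done with EV6.
EV8 starts before EV5 ends → EV5 and EV8 overlap.
EV7 starts after EV5 ends — done with EV5.
EV7 starts exactly when EV8 ends (back-to-back, no overlap) — done with EV8.
EV9 starts after EV7 ends.
Overlapping pairs: EV4 & EV5, EV4 & EV6, EV5 & EV6, EV5 & EV8 — 4 in total.

4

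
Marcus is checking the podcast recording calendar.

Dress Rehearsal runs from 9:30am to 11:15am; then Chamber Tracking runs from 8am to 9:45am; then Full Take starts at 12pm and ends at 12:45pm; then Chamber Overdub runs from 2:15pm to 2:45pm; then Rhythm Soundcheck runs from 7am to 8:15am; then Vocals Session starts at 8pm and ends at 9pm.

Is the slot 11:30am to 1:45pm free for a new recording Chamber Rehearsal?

No — it overlaps Full Take

Rhythm Soundcheck: ends 8:15am at or before Chamber Rehearsal starts 11:30am → clear.
Chamber Tracking: ends 9:45am at or before Chamber Rehearsal starts 11:30am → clear.
Dress Rehearsal: ends 11:15am at or before Chamber Rehearsal starts 11:30am → clear.
Full Take: starts 12pm before Chamber Rehearsal ends 1:45pm, and ends 12:45pm after Chamber Rehearsal starts 11:30am → overlap.
Chamber Overdub: starts 2:15pm at or after Chamber Rehearsal ends 1:45pm → clear.
Vocals Session: starts 8pm at or after Chamber Rehearsal ends 1:45pm → clear.
Chamber Rehearsal overlaps Full Take.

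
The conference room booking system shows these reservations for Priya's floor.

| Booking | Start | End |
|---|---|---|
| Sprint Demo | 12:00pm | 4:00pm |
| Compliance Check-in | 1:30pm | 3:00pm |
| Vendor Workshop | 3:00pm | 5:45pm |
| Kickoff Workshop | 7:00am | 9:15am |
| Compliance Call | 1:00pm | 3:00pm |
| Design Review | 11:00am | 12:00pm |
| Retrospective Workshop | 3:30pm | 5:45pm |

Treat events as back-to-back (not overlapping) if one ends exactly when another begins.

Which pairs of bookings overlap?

Sorted by start: Kickoff Workshop, Design Review, Sprint Demo, Compliance Call, Compliance Check-in, Vendor Workshop, Retrospective Workshop.
Design Review starts after Kickoff Workshop ends, so nothing later overlaps Kickoff Workshop either.
Sprint Demo starts exactly when Design Review ends (back-to-back, no overlap), so nothing later overlaps Design Review either.
Compliance Call starts before Sprint Demo ends → Sprint Demo and Compliance Call overlap.
Compliance Check-in starts before Sprint Demo ends → Sprint Demo and Compliance Check-in overlap.
Vendor Workshop starts before Sprint Demo ends → Sprint Demo and Vendor Workshop overlap.
Retrospective Workshop starts before Sprint Demo ends → Sprint Demo and Retrospective Workshop overlap.
Compliance Check-in starts before Compliance Call ends → Compliance Call and Compliance Check-in overlap.
Vendor Workshop starts exactly when Compliance Call ends (back-to-back, no overlap), so nothing later overlaps Compliance Call either.
Vendor Workshop starts exactly when Compliance Check-in ends (back-to-back, no overlap), so nothing later overlaps Compliance Check-in either.
Retrospective Workshop starts before Vendor Workshop ends → Vendor Workshop and Retrospective Workshop overlap.

Compliance Call & Compliance Check-in, Compliance Call & Sprint Demo, Compliance Check-in & Sprint Demo, Retrospective Workshop & Sprint Demo, Retrospective Workshop & Vendor Workshop, Sprint Demo & Vendor Workshop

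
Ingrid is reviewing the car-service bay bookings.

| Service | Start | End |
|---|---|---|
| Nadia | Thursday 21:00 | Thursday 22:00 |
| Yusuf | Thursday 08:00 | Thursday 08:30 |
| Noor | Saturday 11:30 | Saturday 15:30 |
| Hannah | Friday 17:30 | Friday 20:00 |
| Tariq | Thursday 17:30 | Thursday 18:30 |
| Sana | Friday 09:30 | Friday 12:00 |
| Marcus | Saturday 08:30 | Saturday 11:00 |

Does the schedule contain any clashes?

Check each pair: they overlap iff neither finishes before the other starts.
Sorted by start: Yusuf, Tariq, Nadia, Sana, Hannah, Marcus, Noor.
Tariq starts after Yusuf ends — done with Yusuf.
Nadia starts after Tariq ends — done with Tariq.
Sana starts after Nadia ends — done with Nadia.
Hannah starts after Sana ends — done with Sana.
Marcus starts after Hannah ends — done with Hannah.
Noor starts after Marcus ends.
Every pair is clear; the schedule has no overlaps.

No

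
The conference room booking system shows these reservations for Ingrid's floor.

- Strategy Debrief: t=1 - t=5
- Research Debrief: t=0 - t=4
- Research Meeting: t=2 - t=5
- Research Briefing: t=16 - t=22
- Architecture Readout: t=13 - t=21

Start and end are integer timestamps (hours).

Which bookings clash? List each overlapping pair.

Sorted by start: Research Debrief, Strategy Debrief, Research Meeting, Architecture Readout, Research Briefing.
Strategy Debrief starts before Research Debrief ends → Research Debrief and Strategy Debrief overlap.
Research Meeting starts before Research Debrief ends → Research Debrief and Research Meeting overlap.
Architecture Readout starts after Research Debrief ends; Research Debrief is clear from here.
Research Meeting starts before Strategy Debrief ends → Strategy Debrief and Research Meeting overlap.
Architecture Readout starts after Strategy Debrief ends; Strategy Debrief is clear from here.
Architecture Readout starts after Research Meeting ends; Research Meeting is clear from here.
Research Briefing starts before Architecture Readout ends → Architecture Readout and Research Briefing overlap.

Architecture Readout & Research Briefing, Research Debrief & Research Meeting, Research Debrief & Strategy Debrief, Research Meeting & Strategy Debrief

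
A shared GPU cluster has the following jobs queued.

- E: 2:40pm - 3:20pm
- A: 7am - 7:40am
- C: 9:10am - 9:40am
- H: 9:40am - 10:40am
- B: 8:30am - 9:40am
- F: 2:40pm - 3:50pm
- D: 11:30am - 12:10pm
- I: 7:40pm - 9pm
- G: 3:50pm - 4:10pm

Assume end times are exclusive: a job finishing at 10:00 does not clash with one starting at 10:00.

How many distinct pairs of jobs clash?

Sorted by start: A, B, C, H, D, E, F, G, I.
B starts after A ends, so A has no further overlaps.
C starts before B ends → B and C overlap.
H starts exactly when B ends (back-to-back, no overlap), so B has no further overlaps.
H starts exactly when C ends (back-to-back, no overlap), so C has no further overlaps.
D starts after H ends, so H has no further overlaps.
E starts after D ends, so D has no further overlaps.
F starts before E ends → E and F overlap.
G starts after E ends, so E has no further overlaps.
G starts exactly when F ends (back-to-back, no overlap), so F has no further overlaps.
I starts after G ends.
Overlapping pairs: B & C, E & F — 2 in total.

2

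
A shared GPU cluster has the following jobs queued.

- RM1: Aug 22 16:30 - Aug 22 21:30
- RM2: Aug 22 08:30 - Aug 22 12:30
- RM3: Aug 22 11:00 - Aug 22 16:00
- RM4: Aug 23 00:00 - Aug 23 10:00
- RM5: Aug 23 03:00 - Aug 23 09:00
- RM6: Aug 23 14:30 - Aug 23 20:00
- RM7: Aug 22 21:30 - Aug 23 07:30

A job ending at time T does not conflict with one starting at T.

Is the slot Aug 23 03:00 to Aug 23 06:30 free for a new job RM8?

RM2: ends Aug 22 12:30 at or before RM8 starts Aug 23 03:00 → clear.
RM3: ends Aug 22 16:00 at or before RM8 starts Aug 23 03:00 → clear.
RM1: ends Aug 22 21:30 at or before RM8 starts Aug 23 03:00 → clear.
RM7: starts Aug 22 21:30 before RM8 ends Aug 23 06:30, and ends Aug 23 07:30 after RM8 starts Aug 23 03:00 → overlap.
RM4: starts Aug 23 00:00 before RM8 ends Aug 23 06:30, and ends Aug 23 10:00 after RM8 starts Aug 23 03:00 → overlap.
RM5: starts Aug 23 03:00 before RM8 ends Aug 23 06:30, and ends Aug 23 09:00 after RM8 starts Aug 23 03:00 → overlap.
RM6: starts Aug 23 14:30 at or after RM8 ends Aug 23 06:30 → clear.
RM8 overlaps RM4, RM5, RM7.

No — it overlaps RM4, RM5, RM7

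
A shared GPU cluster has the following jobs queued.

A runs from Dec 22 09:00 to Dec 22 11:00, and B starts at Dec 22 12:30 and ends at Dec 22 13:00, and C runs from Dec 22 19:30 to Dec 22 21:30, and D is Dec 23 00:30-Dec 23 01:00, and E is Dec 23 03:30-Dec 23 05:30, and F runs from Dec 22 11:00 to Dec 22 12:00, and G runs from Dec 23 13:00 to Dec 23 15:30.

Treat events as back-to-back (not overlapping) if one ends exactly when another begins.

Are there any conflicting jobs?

Sorted by start: A, F, B, C, D, E, G.
F starts exactly when A ends (back-to-back, no overlap) — done with A.
B starts after F ends — done with F.
C starts after B ends — done with B.
D starts after C ends — done with C.
E starts after D ends — done with D.
G starts after E ends.
Every pair is clear; the schedule has no overlaps.

No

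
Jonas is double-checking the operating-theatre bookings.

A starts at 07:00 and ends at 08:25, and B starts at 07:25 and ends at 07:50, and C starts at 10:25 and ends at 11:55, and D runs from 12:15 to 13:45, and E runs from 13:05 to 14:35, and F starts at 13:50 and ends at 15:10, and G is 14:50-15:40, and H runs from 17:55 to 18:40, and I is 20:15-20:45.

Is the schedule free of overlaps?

Two intervals overlap when each starts before the other ends.
Sorted by start: A, B, C, D, E, F, G, H, I.
B starts before A ends → A and B overlap.
That's a conflict, so the schedule is not conflict-free.

No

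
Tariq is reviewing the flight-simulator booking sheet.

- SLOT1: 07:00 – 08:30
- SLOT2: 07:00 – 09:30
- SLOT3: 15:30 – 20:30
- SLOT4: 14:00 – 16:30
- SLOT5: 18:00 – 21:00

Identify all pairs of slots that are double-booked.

SLOT1 & SLOT2, SLOT3 & SLOT4, SLOT3 & SLOT5

Sorted by start: SLOT1, SLOT2, SLOT4, SLOT3, SLOT5.
SLOT2 starts before SLOT1 ends → SLOT1 and SLOT2 overlap.
SLOT4 starts after SLOT1 ends, so nothing later overlaps SLOT1 either.
SLOT4 starts after SLOT2 ends, so nothing later overlaps SLOT2 either.
SLOT3 starts before SLOT4 ends → SLOT4 and SLOT3 overlap.
SLOT5 starts after SLOT4 ends.
SLOT5 starts before SLOT3 ends → SLOT3 and SLOT5 overlap.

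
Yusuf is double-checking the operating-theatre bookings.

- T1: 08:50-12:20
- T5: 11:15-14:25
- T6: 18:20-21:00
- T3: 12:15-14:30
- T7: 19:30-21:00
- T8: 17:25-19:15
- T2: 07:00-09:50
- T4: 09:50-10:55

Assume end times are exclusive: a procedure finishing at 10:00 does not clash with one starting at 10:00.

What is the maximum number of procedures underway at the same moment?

Walk through starts and ends in time order (an end at T is processed before a start at T):
07:00 start T2 → 1
08:50 start T1 → 2
09:50 end T2 → 1
09:50 start T4 → 2
10:55 end T4 → 1
11:15 start T5 → 2
12:15 start T3 → 3
12:20 end T1 → 2
14:25 end T5 → 1
14:30 end T3 → 0
17:25 start T8 → 1
18:20 start T6 → 2
19:15 end T8 → 1
19:30 start T7 → 2
21:00 end T6 → 1
21:00 end T7 → 0
Peak is 3, at 12:15 (T1, T3, T5).

3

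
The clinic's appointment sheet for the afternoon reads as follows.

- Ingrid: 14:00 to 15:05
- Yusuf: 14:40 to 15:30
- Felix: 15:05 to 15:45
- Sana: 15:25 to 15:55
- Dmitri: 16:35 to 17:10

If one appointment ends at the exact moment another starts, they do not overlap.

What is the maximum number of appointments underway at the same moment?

3

Sweep the timeline, counting +1 at each start and −1 at each end (ends before starts at a tie):
14:00 start Ingrid → 1
14:40 start Yusuf → 2
15:05 end Ingrid → 1
15:05 start Felix → 2
15:25 start Sana → 3
15:30 end Yusuf → 2
15:45 end Felix → 1
15:55 end Sana → 0
16:35 start Dmitri → 1
17:10 end Dmitri → 0
Peak is 3, at 15:25 (Felix, Sana, Yusuf).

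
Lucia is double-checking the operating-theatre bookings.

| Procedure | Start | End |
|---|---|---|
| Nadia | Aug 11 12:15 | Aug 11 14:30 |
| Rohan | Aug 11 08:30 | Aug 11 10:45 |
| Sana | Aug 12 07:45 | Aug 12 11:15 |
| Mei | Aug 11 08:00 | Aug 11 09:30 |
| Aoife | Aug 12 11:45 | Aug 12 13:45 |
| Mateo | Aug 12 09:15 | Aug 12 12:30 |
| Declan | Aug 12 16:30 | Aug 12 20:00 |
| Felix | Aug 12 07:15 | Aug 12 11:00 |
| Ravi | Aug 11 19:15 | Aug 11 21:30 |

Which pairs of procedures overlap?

Aoife & Mateo, Felix & Mateo, Felix & Sana, Mateo & Sana, Mei & Rohan

Two intervals overlap when each starts before the other ends.
Sorted by start: Mei, Rohan, Nadia, Ravi, Felix, Sana, Mateo, Aoife, Declan.
Rohan starts before Mei ends → Mei and Rohan overlap.
Nadia starts after Mei ends, so Mei has no further overlaps.
Nadia starts after Rohan ends, so Rohan has no further overlaps.
Ravi starts after Nadia ends, so Nadia has no further overlaps.
Felix starts after Ravi ends, so Ravi has no further overlaps.
Sana starts before Felix ends → Felix and Sana overlap.
Mateo starts before Felix ends → Felix and Mateo overlap.
Aoife starts after Felix ends, so Felix has no further overlaps.
Mateo starts before Sana ends → Sana and Mateo overlap.
Aoife starts after Sana ends, so Sana has no further overlaps.
Aoife starts before Mateo ends → Mateo and Aoife overlap.
Declan starts after Mateo ends.
Declan starts after Aoife ends.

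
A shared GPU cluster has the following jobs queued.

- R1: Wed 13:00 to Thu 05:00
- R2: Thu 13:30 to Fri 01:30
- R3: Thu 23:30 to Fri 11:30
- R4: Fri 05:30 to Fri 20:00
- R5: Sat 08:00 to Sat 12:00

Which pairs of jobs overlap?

Sorted by start: R1, R2, R3, R4, R5.
R2 starts after R1 ends, so R1 has no further overlaps.
R3 starts before R2 ends → R2 and R3 overlap.
R4 starts after R2 ends, so R2 has no further overlaps.
R4 starts before R3 ends → R3 and R4 overlap.
R5 starts after R3 ends.
R5 starts after R4 ends.

R2 & R3, R3 & R4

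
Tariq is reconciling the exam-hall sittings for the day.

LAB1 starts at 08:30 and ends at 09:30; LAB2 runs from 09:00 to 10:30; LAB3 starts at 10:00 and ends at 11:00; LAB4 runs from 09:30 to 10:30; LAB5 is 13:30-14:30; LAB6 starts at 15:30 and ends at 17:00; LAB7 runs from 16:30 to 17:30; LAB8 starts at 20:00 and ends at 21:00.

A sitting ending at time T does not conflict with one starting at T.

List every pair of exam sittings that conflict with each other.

Sorted by start: LAB1, LAB2, LAB4, LAB3, LAB5, LAB6, LAB7, LAB8.
LAB2 starts before LAB1 ends → LAB1 and LAB2 overlap.
LAB4 starts exactly when LAB1 ends (back-to-back, no overlap) — done with LAB1.
LAB4 starts before LAB2 ends → LAB2 and LAB4 overlap.
LAB3 starts before LAB2 ends → LAB2 and LAB3 overlap.
LAB5 starts after LAB2 ends — done with LAB2.
LAB3 starts before LAB4 ends → LAB4 and LAB3 overlap.
LAB5 starts after LAB4 ends — done with LAB4.
LAB5 starts after LAB3 ends — done with LAB3.
LAB6 starts after LAB5 ends — done with LAB5.
LAB7 starts before LAB6 ends → LAB6 and LAB7 overlap.
LAB8 starts after LAB6 ends.
LAB8 starts after LAB7 ends.

LAB1 & LAB2, LAB2 & LAB3, LAB2 & LAB4, LAB3 & LAB4, LAB6 & LAB7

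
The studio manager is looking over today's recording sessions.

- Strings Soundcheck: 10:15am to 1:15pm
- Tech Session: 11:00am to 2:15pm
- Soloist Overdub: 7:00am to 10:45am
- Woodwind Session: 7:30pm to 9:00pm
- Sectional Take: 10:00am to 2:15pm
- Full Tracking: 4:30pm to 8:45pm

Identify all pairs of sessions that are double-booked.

Full Tracking & Woodwind Session, Sectional Take & Soloist Overdub, Sectional Take & Strings Soundcheck, Sectional Take & Tech Session, Soloist Overdub & Strings Soundcheck, Strings Soundcheck & Tech Session

Check each pair: they overlap iff neither finishes before the other starts.
Sorted by start: Soloist Overdub, Sectional Take, Strings Soundcheck, Tech Session, Full Tracking, Woodwind Session.
Sectional Take starts before Soloist Overdub ends → Soloist Overdub and Sectional Take overlap.
Strings Soundcheck starts before Soloist Overdub ends → Soloist Overdub and Strings Soundcheck overlap.
Tech Session starts after Soloist Overdub ends; Soloist Overdub is clear from here.
Strings Soundcheck starts before Sectional Take ends → Sectional Take and Strings Soundcheck overlap.
Tech Session starts before Sectional Take ends → Sectional Take and Tech Session overlap.
Full Tracking starts after Sectional Take ends; Sectional Take is clear from here.
Tech Session starts before Strings Soundcheck ends → Strings Soundcheck and Tech Session overlap.
Full Tracking starts after Strings Soundcheck ends; Strings Soundcheck is clear from here.
Full Tracking starts after Tech Session ends; Tech Session is clear from here.
Woodwind Session starts before Full Tracking ends → Full Tracking and Woodwind Session overlap.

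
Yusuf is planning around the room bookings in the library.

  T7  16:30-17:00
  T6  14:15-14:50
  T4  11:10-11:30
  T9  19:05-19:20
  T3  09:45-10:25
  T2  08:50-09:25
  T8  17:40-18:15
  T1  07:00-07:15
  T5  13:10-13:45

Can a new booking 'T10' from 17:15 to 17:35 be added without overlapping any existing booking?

T1: ends 07:15 at or before T10 starts 17:15 → clear.
T2: ends 09:25 at or before T10 starts 17:15 → clear.
T3: ends 10:25 at or before T10 starts 17:15 → clear.
T4: ends 11:30 at or before T10 starts 17:15 → clear.
T5: ends 13:45 at or before T10 starts 17:15 → clear.
T6: ends 14:50 at or before T10 starts 17:15 → clear.
T7: ends 17:00 at or before T10 starts 17:15 → clear.
T8: starts 17:40 at or after T10 ends 17:35 → clear.
T9: starts 19:05 at or after T10 ends 17:35 → clear.

Yes — the slot is free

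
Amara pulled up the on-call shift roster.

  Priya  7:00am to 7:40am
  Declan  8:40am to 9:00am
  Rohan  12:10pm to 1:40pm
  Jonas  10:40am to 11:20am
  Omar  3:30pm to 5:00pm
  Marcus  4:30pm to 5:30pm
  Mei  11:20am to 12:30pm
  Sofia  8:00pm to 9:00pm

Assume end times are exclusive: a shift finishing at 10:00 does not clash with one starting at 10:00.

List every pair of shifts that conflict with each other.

Sorted by start: Priya, Declan, Jonas, Mei, Rohan, Omar, Marcus, Sofia.
Declan starts after Priya ends — done with Priya.
Jonas starts after Declan ends — done with Declan.
Mei starts exactly when Jonas ends (back-to-back, no overlap) — done with Jonas.
Rohan starts before Mei ends → Mei and Rohan overlap.
Omar starts after Mei ends — done with Mei.
Omar starts after Rohan ends — done with Rohan.
Marcus starts before Omar ends → Omar and Marcus overlap.
Sofia starts after Omar ends.
Sofia starts after Marcus ends.

Marcus & Omar, Mei & Rohan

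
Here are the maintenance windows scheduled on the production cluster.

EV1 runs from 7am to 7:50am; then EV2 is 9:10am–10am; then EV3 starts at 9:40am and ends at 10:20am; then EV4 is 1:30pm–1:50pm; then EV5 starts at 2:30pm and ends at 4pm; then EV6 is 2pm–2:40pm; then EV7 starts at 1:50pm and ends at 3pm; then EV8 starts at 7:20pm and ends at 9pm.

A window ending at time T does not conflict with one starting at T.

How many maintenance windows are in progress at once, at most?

3

Sort all start/end points and keep a running count:
7am start EV1 → 1
7:50am end EV1 → 0
9:10am start EV2 → 1
9:40am start EV3 → 2
10am end EV2 → 1
10:20am end EV3 → 0
1:30pm start EV4 → 1
1:50pm end EV4 → 0
1:50pm start EV7 → 1
2pm start EV6 → 2
2:30pm start EV5 → 3
2:40pm end EV6 → 2
3pm end EV7 → 1
4pm end EV5 → 0
7:20pm start EV8 → 1
9pm end EV8 → 0
Peak is 3, at 2:30pm (EV5, EV6, EV7).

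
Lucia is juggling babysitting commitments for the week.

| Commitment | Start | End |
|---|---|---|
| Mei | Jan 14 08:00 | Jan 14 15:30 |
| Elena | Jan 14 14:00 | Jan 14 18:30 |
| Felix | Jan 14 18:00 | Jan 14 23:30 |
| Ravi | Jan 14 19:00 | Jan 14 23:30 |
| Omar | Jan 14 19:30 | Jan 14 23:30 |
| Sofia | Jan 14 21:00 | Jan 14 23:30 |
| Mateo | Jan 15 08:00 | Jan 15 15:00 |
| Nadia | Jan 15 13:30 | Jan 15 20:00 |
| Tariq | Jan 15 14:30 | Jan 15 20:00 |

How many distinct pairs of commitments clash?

Sorted by start: Mei, Elena, Felix, Ravi, Omar, Sofia, Mateo, Nadia, Tariq.
Elena starts before Mei ends → Mei and Elena overlap.
Felix starts after Mei ends — done with Mei.
Felix starts before Elena ends → Elena and Felix overlap.
Ravi starts after Elena ends — done with Elena.
Ravi starts before Felix ends → Felix and Ravi overlap.
Omar starts before Felix ends → Felix and Omar overlap.
Sofia starts before Felix ends → Felix and Sofia overlap.
Mateo starts after Felix ends — done with Felix.
Omar starts before Ravi ends → Ravi and Omar overlap.
Sofia starts before Ravi ends → Ravi and Sofia overlap.
Mateo starts after Ravi ends — done with Ravi.
Sofia starts before Omar ends → Omar and Sofia overlap.
Mateo starts after Omar ends — done with Omar.
Mateo starts after Sofia ends — done with Sofia.
Nadia starts before Mateo ends → Mateo and Nadia overlap.
Tariq starts before Mateo ends → Mateo and Tariq overlap.
Tariq starts before Nadia ends → Nadia and Tariq overlap.
Overlapping pairs: Elena & Felix, Elena & Mei, Felix & Omar, Felix & Ravi, Felix & Sofia, Mateo & Nadia, Mateo & Tariq, Nadia & Tariq, Omar & Ravi, Omar & Sofia, Ravi & Sofia — 11 in total.

11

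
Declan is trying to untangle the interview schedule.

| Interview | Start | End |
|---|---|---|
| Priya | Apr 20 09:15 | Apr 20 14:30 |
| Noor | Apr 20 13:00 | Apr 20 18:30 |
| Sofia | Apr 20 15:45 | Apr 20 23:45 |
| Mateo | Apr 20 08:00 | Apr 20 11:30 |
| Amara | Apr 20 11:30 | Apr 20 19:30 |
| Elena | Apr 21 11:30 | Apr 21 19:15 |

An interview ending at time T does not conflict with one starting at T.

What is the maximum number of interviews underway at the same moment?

3

Sweep the timeline, counting +1 at each start and −1 at each end (ends before starts at a tie):
Apr 20 08:00 start Mateo → 1
Apr 20 09:15 start Priya → 2
Apr 20 11:30 end Mateo → 1
Apr 20 11:30 start Amara → 2
Apr 20 13:00 start Noor → 3
Apr 20 14:30 end Priya → 2
Apr 20 15:45 start Sofia → 3
Apr 20 18:30 end Noor → 2
Apr 20 19:30 end Amara → 1
Apr 20 23:45 end Sofia → 0
Apr 21 11:30 start Elena → 1
Apr 21 19:15 end Elena → 0
Peak is 3, at Apr 20 13:00 (Amara, Noor, Priya).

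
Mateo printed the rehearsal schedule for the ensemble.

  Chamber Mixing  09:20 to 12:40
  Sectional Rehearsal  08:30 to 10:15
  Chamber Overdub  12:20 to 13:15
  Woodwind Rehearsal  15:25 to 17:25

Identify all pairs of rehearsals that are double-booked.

Two intervals overlap when each starts before the other ends.
Sorted by start: Sectional Rehearsal, Chamber Mixing, Chamber Overdub, Woodwind Rehearsal.
Chamber Mixing starts before Sectional Rehearsal ends → Sectional Rehearsal and Chamber Mixing overlap.
Chamber Overdub starts after Sectional Rehearsal ends; Sectional Rehearsal is clear from here.
Chamber Overdub starts before Chamber Mixing ends → Chamber Mixing and Chamber Overdub overlap.
Woodwind Rehearsal starts after Chamber Mixing ends.
Woodwind Rehearsal starts after Chamber Overdub ends.

Chamber Mixing & Chamber Overdub, Chamber Mixing & Sectional Rehearsal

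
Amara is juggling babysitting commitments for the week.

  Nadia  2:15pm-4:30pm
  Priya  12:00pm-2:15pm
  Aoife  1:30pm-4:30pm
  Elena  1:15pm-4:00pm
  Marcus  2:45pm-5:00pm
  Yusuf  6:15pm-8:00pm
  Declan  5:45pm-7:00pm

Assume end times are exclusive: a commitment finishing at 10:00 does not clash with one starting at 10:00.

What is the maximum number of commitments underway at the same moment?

Walk through starts and ends in time order (an end at T is processed before a start at T):
12:00pm start Priya → 1
1:15pm start Elena → 2
1:30pm start Aoife → 3
2:15pm end Priya → 2
2:15pm start Nadia → 3
2:45pm start Marcus → 4
4:00pm end Elena → 3
4:30pm end Aoife → 2
4:30pm end Nadia → 1
5:00pm end Marcus → 0
5:45pm start Declan → 1
6:15pm start Yusuf → 2
7:00pm end Declan → 1
8:00pm end Yusuf → 0
Peak is 4, at 2:45pm (Aoife, Elena, Marcus, Nadia).

4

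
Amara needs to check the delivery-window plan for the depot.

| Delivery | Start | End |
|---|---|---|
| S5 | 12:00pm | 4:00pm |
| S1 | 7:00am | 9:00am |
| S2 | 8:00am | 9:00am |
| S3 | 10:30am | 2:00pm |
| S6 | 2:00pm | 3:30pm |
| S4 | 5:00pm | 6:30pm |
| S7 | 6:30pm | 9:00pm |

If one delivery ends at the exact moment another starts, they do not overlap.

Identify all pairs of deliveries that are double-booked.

S1 & S2, S3 & S5, S5 & S6

Sorted by start: S1, S2, S3, S5, S6, S4, S7.
S2 starts before S1 ends → S1 and S2 overlap.
S3 starts after S1 ends — done with S1.
S3 starts after S2 ends — done with S2.
S5 starts before S3 ends → S3 and S5 overlap.
S6 starts exactly when S3 ends (back-to-back, no overlap) — done with S3.
S6 starts before S5 ends → S5 and S6 overlap.
S4 starts after S5 ends — done with S5.
S4 starts after S6 ends — done with S6.
S7 starts exactly when S4 ends (back-to-back, no overlap).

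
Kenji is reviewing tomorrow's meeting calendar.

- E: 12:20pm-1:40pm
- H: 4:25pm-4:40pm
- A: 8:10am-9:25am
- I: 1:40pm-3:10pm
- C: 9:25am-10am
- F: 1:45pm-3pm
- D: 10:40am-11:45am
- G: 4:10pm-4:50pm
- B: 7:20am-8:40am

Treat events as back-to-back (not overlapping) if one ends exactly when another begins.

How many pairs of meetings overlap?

Sorted by start: B, A, C, D, E, I, F, G, H.
A starts before B ends → B and A overlap.
C starts after B ends, so nothing later overlaps B either.
C starts exactly when A ends (back-to-back, no overlap), so nothing later overlaps A either.
D starts after C ends, so nothing later overlaps C either.
E starts after D ends, so nothing later overlaps D either.
I starts exactly when E ends (back-to-back, no overlap), so nothing later overlaps E either.
F starts before I ends → I and F overlap.
G starts after I ends, so nothing later overlaps I either.
G starts after F ends, so nothing later overlaps F either.
H starts before G ends → G and H overlap.
Overlapping pairs: A & B, F & I, G & H — 3 in total.

3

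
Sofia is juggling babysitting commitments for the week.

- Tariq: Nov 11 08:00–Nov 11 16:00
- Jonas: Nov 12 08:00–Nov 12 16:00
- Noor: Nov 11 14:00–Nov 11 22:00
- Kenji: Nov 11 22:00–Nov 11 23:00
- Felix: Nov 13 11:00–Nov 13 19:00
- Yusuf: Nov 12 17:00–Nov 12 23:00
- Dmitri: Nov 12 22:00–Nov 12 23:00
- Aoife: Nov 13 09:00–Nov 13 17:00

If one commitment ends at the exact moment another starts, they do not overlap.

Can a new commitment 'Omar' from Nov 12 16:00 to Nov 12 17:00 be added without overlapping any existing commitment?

Yes — the slot is free

Tariq: ends Nov 11 16:00 at or before Omar starts Nov 12 16:00 → clear.
Noor: ends Nov 11 22:00 at or before Omar starts Nov 12 16:00 → clear.
Kenji: ends Nov 11 23:00 at or before Omar starts Nov 12 16:00 → clear.
Jonas: ends Nov 12 16:00 at or before Omar starts Nov 12 16:00 → clear.
Yusuf: starts Nov 12 17:00 at or after Omar ends Nov 12 17:00 → clear.
Dmitri: starts Nov 12 22:00 at or after Omar ends Nov 12 17:00 → clear.
Aoife: starts Nov 13 09:00 at or after Omar ends Nov 12 17:00 → clear.
Felix: starts Nov 13 11:00 at or after Omar ends Nov 12 17:00 → clear.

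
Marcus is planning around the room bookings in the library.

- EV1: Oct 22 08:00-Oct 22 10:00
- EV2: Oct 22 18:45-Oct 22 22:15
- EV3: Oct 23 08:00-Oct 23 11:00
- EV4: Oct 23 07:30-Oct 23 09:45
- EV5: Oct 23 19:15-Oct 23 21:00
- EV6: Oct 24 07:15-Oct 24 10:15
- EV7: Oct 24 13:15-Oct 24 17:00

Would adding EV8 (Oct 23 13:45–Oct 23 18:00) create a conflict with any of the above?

No — it doesn't clash with anything

EV1: ends Oct 22 10:00 at or before EV8 starts Oct 23 13:45 → clear.
EV2: ends Oct 22 22:15 at or before EV8 starts Oct 23 13:45 → clear.
EV4: ends Oct 23 09:45 at or before EV8 starts Oct 23 13:45 → clear.
EV3: ends Oct 23 11:00 at or before EV8 starts Oct 23 13:45 → clear.
EV5: starts Oct 23 19:15 at or after EV8 ends Oct 23 18:00 → clear.
EV6: starts Oct 24 07:15 at or after EV8 ends Oct 23 18:00 → clear.
EV7: starts Oct 24 13:15 at or after EV8 ends Oct 23 18:00 → clear.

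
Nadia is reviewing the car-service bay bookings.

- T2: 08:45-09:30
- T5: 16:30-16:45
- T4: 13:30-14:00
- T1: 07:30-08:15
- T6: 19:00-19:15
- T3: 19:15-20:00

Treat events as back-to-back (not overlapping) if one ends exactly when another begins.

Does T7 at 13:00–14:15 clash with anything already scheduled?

T1: ends 08:15 at or before T7 starts 13:00 → clear.
T2: ends 09:30 at or before T7 starts 13:00 → clear.
T4: starts 13:30 before T7 ends 14:15, and ends 14:00 after T7 starts 13:00 → overlap.
T5: starts 16:30 at or after T7 ends 14:15 → clear.
T6: starts 19:00 at or after T7 ends 14:15 → clear.
T3: starts 19:15 at or after T7 ends 14:15 → clear.
T7 overlaps T4.

Yes — it overlaps T4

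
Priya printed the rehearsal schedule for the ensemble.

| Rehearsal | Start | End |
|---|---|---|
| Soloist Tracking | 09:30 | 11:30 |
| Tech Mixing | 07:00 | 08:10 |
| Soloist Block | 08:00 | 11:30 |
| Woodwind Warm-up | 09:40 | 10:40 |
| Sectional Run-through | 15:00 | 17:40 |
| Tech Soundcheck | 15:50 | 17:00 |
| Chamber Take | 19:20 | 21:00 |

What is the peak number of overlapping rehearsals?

3

Walk through starts and ends in time order (an end at T is processed before a start at T):
07:00 start Tech Mixing → 1
08:00 start Soloist Block → 2
08:10 end Tech Mixing → 1
09:30 start Soloist Tracking → 2
09:40 start Woodwind Warm-up → 3
10:40 end Woodwind Warm-up → 2
11:30 end Soloist Block → 1
11:30 end Soloist Tracking → 0
15:00 start Sectional Run-through → 1
15:50 start Tech Soundcheck → 2
17:00 end Tech Soundcheck → 1
17:40 end Sectional Run-through → 0
19:20 start Chamber Take → 1
21:00 end Chamber Take → 0
Peak is 3, at 09:40 (Soloist Block, Soloist Tracking, Woodwind Warm-up).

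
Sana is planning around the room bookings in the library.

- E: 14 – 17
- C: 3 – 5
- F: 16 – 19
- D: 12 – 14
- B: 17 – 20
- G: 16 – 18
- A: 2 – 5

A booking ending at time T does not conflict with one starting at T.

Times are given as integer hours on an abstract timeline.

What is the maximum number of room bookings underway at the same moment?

3

Sweep the timeline, counting +1 at each start and −1 at each end (ends before starts at a tie):
2 start A → 1
3 start C → 2
5 end A → 1
5 end C → 0
12 start D → 1
14 end D → 0
14 start E → 1
16 start F → 2
16 start G → 3
17 end E → 2
17 start B → 3
18 end G → 2
19 end F → 1
20 end B → 0
Peak is 3, at 16 (E, F, G).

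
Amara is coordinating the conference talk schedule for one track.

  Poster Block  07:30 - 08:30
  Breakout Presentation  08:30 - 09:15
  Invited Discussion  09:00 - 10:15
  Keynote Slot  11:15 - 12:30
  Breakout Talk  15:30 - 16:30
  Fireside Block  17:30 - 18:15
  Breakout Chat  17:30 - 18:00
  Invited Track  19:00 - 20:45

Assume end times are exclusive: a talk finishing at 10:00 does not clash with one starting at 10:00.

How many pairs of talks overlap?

Check each pair: they overlap iff neither finishes before the other starts.
Sorted by start: Poster Block, Breakout Presentation, Invited Discussion, Keynote Slot, Breakout Talk, Fireside Block, Breakout Chat, Invited Track.
Breakout Presentation starts exactly when Poster Block ends (back-to-back, no overlap), so nothing later overlaps Poster Block either.
Invited Discussion starts before Breakout Presentation ends → Breakout Presentation and Invited Discussion overlap.
Keynote Slot starts after Breakout Presentation ends, so nothing later overlaps Breakout Presentation either.
Keynote Slot starts after Invited Discussion ends, so nothing later overlaps Invited Discussion either.
Breakout Talk starts after Keynote Slot ends, so nothing later overlaps Keynote Slot either.
Fireside Block starts after Breakout Talk ends, so nothing later overlaps Breakout Talk either.
Breakout Chat starts before Fireside Block ends → Fireside Block and Breakout Chat overlap.
Invited Track starts after Fireside Block ends.
Invited Track starts after Breakout Chat ends.
Overlapping pairs: Breakout Chat & Fireside Block, Breakout Presentation & Invited Discussion — 2 in total.

2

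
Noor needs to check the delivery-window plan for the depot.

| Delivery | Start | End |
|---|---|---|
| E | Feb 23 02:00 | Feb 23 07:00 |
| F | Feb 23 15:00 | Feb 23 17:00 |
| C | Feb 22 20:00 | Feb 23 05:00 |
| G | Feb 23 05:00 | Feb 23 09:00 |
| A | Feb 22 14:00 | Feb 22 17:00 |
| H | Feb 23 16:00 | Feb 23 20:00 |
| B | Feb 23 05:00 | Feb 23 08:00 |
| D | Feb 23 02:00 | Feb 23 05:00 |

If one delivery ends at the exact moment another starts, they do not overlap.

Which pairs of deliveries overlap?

Sorted by start: A, C, D, E, B, G, F, H.
C starts after A ends — done with A.
D starts before C ends → C and D overlap.
E starts before C ends → C and E overlap.
B starts exactly when C ends (back-to-back, no overlap) — done with C.
E starts before D ends → D and E overlap.
B starts exactly when D ends (back-to-back, no overlap) — done with D.
B starts before E ends → E and B overlap.
G starts before E ends → E and G overlap.
F starts after E ends — done with E.
G starts before B ends → B and G overlap.
F starts after B ends — done with B.
F starts after G ends — done with G.
H starts before F ends → F and H overlap.

B & E, B & G, C & D, C & E, D & E, E & G, F & H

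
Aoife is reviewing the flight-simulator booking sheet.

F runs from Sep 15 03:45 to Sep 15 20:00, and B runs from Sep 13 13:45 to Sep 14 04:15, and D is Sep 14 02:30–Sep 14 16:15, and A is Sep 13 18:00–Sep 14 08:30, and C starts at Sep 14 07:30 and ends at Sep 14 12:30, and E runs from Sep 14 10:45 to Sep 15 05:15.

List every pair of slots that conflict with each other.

Sorted by start: B, A, D, C, E, F.
A starts before B ends → B and A overlap.
D starts before B ends → B and D overlap.
C starts after B ends, so B has no further overlaps.
D starts before A ends → A and D overlap.
C starts before A ends → A and C overlap.
E starts after A ends, so A has no further overlaps.
C starts before D ends → D and C overlap.
E starts before D ends → D and E overlap.
F starts after D ends.
E starts before C ends → C and E overlap.
F starts after C ends.
F starts before E ends → E and F overlap.

A & B, A & C, A & D, B & D, C & D, C & E, D & E, E & F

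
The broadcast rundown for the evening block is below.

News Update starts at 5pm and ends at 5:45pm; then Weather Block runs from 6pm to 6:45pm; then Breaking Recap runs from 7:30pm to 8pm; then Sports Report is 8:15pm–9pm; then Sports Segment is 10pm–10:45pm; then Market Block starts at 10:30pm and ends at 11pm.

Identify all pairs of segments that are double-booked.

Two intervals overlap when each starts before the other ends.
Sorted by start: News Update, Weather Block, Breaking Recap, Sports Report, Sports Segment, Market Block.
Weather Block starts after News Update ends, so News Update has no further overlaps.
Breaking Recap starts after Weather Block ends, so Weather Block has no further overlaps.
Sports Report starts after Breaking Recap ends, so Breaking Recap has no further overlaps.
Sports Segment starts after Sports Report ends, so Sports Report has no further overlaps.
Market Block starts before Sports Segment ends → Sports Segment and Market Block overlap.

Market Block & Sports Segment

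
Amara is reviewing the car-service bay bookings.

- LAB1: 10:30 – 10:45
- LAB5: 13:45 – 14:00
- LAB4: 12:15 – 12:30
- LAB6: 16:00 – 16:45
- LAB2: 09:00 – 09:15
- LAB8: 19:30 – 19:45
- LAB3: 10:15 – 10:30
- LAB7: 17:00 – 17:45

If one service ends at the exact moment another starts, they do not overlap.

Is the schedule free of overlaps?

Yes

Sorted by start: LAB2, LAB3, LAB1, LAB4, LAB5, LAB6, LAB7, LAB8.
LAB3 starts after LAB2 ends; LAB2 is clear from here.
LAB1 starts exactly when LAB3 ends (back-to-back, no overlap); LAB3 is clear from here.
LAB4 starts after LAB1 ends; LAB1 is clear from here.
LAB5 starts after LAB4 ends; LAB4 is clear from here.
LAB6 starts after LAB5 ends; LAB5 is clear from here.
LAB7 starts after LAB6 ends; LAB6 is clear from here.
LAB8 starts after LAB7 ends.
Every pair is clear; the schedule has no overlaps.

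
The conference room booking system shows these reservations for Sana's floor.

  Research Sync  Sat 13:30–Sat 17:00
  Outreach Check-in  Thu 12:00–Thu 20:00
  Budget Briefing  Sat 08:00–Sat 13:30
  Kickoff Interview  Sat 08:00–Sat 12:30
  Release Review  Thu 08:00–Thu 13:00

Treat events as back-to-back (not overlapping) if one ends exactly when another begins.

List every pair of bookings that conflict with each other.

Budget Briefing & Kickoff Interview, Outreach Check-in & Release Review

Two intervals overlap when each starts before the other ends.
Sorted by start: Release Review, Outreach Check-in, Budget Briefing, Kickoff Interview, Research Sync.
Outreach Check-in starts before Release Review ends → Release Review and Outreach Check-in overlap.
Budget Briefing starts after Release Review ends; Release Review is clear from here.
Budget Briefing starts after Outreach Check-in ends; Outreach Check-in is clear from here.
Kickoff Interview starts before Budget Briefing ends → Budget Briefing and Kickoff Interview overlap.
Research Sync starts exactly when Budget Briefing ends (back-to-back, no overlap).
Research Sync starts after Kickoff Interview ends.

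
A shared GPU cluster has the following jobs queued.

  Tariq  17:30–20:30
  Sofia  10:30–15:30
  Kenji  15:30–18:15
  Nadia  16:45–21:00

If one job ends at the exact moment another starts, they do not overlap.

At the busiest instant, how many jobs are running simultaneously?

Walk through starts and ends in time order (an end at T is processed before a start at T):
10:30 start Sofia → 1
15:30 end Sofia → 0
15:30 start Kenji → 1
16:45 start Nadia → 2
17:30 start Tariq → 3
18:15 end Kenji → 2
20:30 end Tariq → 1
21:00 end Nadia → 0
Peak is 3, at 17:30 (Kenji, Nadia, Tariq).

3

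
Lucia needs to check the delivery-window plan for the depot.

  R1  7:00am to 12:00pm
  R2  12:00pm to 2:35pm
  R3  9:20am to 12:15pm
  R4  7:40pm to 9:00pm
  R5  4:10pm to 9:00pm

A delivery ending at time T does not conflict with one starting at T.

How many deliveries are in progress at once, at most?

Walk through starts and ends in time order (an end at T is processed before a start at T):
7:00am start R1 → 1
9:20am start R3 → 2
12:00pm end R1 → 1
12:00pm start R2 → 2
12:15pm end R3 → 1
2:35pm end R2 → 0
4:10pm start R5 → 1
7:40pm start R4 → 2
9:00pm end R4 → 1
9:00pm end R5 → 0
Peak is 2, at 9:20am (R1, R3).

2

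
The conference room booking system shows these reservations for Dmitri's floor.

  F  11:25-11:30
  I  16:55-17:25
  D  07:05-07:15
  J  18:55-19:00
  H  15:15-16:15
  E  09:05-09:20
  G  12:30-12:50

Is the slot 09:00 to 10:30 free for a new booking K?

No — it overlaps E

D: ends 07:15 at or before K starts 09:00 → clear.
E: starts 09:05 before K ends 10:30, and ends 09:20 after K starts 09:00 → overlap.
F: starts 11:25 at or after K ends 10:30 → clear.
G: starts 12:30 at or after K ends 10:30 → clear.
H: starts 15:15 at or after K ends 10:30 → clear.
I: starts 16:55 at or after K ends 10:30 → clear.
J: starts 18:55 at or after K ends 10:30 → clear.
K overlaps E.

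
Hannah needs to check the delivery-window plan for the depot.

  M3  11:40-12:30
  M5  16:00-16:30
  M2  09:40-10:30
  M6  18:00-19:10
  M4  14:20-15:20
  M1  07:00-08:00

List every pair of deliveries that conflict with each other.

none

Sorted by start: M1, M2, M3, M4, M5, M6.
M2 starts after M1 ends — done with M1.
M3 starts after M2 ends — done with M2.
M4 starts after M3 ends — done with M3.
M5 starts after M4 ends — done with M4.
M6 starts after M5 ends.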